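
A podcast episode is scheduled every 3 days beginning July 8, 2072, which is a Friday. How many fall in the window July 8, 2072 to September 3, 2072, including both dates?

Occurrences land 3·i days after July 8, 2072 for i = 0, 1, 2, …
The window opens on the start date, so the first occurrence inside is #1 on July 8, 2072.
September 3, 2072 is 57 days after the start; 57 ÷ 3 = 19 remainder 0. Last occurrence in the window: #20 on September 3, 2072.
Occurrences #1 through #20: 20 in total.

20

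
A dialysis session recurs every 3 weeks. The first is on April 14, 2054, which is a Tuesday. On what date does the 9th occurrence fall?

September 29, 2054

The 9th occurrence is 8 intervals after the first: 8 × 21 = 168 days after April 14, 2054.
April has 30 days — 16 days to the end of April leaves 152.
May has 31 days (121 left).
June has 30 days (91 left).
July has 31 days (60 left).
August has 31 days (29 left).
29 days into September → September 29, 2054.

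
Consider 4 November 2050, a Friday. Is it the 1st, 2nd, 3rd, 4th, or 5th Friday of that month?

Day 4 falls in week ⌈4/7⌉ of the month.
Days 1–7 hold the 1st Friday, 8–14 the 2nd, 15–21 the 3rd, 22–28 the 4th, 29–31 the 5th.
4 is in the range for the 1st.

1st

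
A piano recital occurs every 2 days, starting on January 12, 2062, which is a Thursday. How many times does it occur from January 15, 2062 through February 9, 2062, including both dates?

Occurrences land 2·i days after January 12, 2062 for i = 0, 1, 2, …
January 15, 2062 is 3 days after the start; 3 ÷ 2 = 1 remainder 1; since the remainder is 1, round up to i = 2. First occurrence in the window: #3 on January 16, 2062 (2×2 = 4 days in).
February 9, 2062 is 28 days after the start; 28 ÷ 2 = 14 remainder 0. Last occurrence in the window: #15 on February 9, 2062.
Occurrences #3 through #15: 13 in total.

13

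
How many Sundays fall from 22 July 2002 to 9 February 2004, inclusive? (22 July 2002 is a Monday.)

22 July 2002 is a Monday; the first Sunday on or after it is 28 July 2002 (6 days later).
From 28 July 2002 to 9 February 2004: 156 + 365 + 40 = 561 days (rest of 2002, 2003, to 9 February 2004 in 2004).
561 ÷ 7 = 80 full weeks with remainder 1, so 80 more Sundays after the first → 81.

81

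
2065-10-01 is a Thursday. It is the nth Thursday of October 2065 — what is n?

Day 1 falls in week ⌈1/7⌉ of the month.
Days 1–7 hold the 1st Thursday, 8–14 the 2nd, 15–21 the 3rd, 22–28 the 4th, 29–31 the 5th.
1 is in the range for the 1st.

1st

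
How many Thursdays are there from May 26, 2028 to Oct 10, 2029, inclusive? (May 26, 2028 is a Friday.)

71

May 26, 2028 is a Friday; the first Thursday on or after it is Jun 1, 2028 (6 days later).
From Jun 1, 2028 to Oct 10, 2029: 213 + 283 = 496 days (rest of 2028, to Oct 10, 2029 in 2029).
496 ÷ 7 = 70 full weeks with remainder 6, so 70 more Thursdays after the first → 71.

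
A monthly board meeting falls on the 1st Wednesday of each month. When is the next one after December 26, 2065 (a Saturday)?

December 2065 starts on a Tuesday, so its 1st Wednesday is December 2, 2065 (1 day in).
That is not after December 26, 2065, so look at January 2066.
January 2066 starts on a Friday, so its 1st Wednesday is January 6, 2066 (5 days in).

January 6, 2066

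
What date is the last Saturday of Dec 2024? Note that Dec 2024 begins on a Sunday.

Dec 2024 begins on a Sunday, so the first Saturday is Dec 7 (6 days later).
Dec 2024 has 31 days. Adding weeks: 7, 14, 21, 28 — the last one ≤ 31 is the 28th.

Dec 28, 2024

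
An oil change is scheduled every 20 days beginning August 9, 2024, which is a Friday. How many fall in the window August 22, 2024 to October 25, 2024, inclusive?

Occurrences land 20·i days after August 9, 2024 for i = 0, 1, 2, …
August 22, 2024 is 13 days after the start; 13 ÷ 20 = 0 remainder 13; since the remainder is 13, round up to i = 1. First occurrence in the window: #2 on August 29, 2024 (1×20 = 20 days in).
October 25, 2024 is 77 days after the start; 77 ÷ 20 = 3 remainder 17. Last occurrence in the window: #4 on October 8, 2024.
Occurrences #2 through #4: 3 in total.

3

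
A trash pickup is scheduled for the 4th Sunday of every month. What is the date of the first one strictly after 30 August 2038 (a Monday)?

26 September 2038

August 2038 starts on a Sunday; its first Sunday is the 1st, so the 4th Sunday is the 22nd — 22 August 2038.
That is not after 30 August 2038, so look at September 2038.
September 2038 starts on a Wednesday; its first Sunday is the 5th, so the 4th Sunday is the 26th — 26 September 2038.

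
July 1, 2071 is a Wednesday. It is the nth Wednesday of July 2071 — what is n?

Day 1 falls in week ⌈1/7⌉ of the month.
Days 1–7 hold the 1st Wednesday, 8–14 the 2nd, 15–21 the 3rd, 22–28 the 4th, 29–31 the 5th.
1 is in the range for the 1st.

1st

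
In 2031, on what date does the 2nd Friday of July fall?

11 July 2031

The first Friday of July 2031 is July 4.
The 2nd Friday is 1 weeks later: 4 + 7 = 11.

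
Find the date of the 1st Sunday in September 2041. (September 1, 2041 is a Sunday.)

2041-09-01

September 2041 begins on a Sunday, so the first Sunday is September 1.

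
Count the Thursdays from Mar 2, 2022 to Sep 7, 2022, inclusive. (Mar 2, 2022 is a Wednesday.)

27

Mar 2, 2022 is a Wednesday; the first Thursday on or after it is Mar 3, 2022 (1 day later).
From Mar 3, 2022 to Sep 7, 2022: 28 + 30 + 31 + 30 + 31 + 31 + 7 = 188 days (rest of Mar, Apr, May, Jun, Jul, Aug, Sep).
188 ÷ 7 = 26 full weeks with remainder 6, so 26 more Thursdays after the first → 27.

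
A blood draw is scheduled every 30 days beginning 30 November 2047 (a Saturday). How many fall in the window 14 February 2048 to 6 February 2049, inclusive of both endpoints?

12

Occurrences land 30·i days after 30 November 2047 for i = 0, 1, 2, …
14 February 2048 is 76 days after the start; 76 ÷ 30 = 2 remainder 16; since the remainder is 16, round up to i = 3. First occurrence in the window: #4 on 28 February 2048 (3×30 = 90 days in).
6 February 2049 is 434 days after the start; 434 ÷ 30 = 14 remainder 14. Last occurrence in the window: #15 on 23 January 2049.
Occurrences #4 through #15: 12 in total.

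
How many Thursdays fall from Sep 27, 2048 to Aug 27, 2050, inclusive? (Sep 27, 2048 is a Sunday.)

Sep 27, 2048 is a Sunday; the first Thursday on or after it is Oct 1, 2048 (4 days later).
From Oct 1, 2048 to Aug 27, 2050: 91 + 365 + 239 = 695 days (rest of 2048, 2049, to Aug 27, 2050 in 2050).
695 ÷ 7 = 99 full weeks with remainder 2, so 99 more Thursdays after the first → 100.

100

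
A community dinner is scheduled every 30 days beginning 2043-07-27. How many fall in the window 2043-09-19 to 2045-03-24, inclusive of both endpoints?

Occurrences land 30·i days after 2043-07-27 for i = 0, 1, 2, …
2043-09-19 is 54 days after the start; 54 ÷ 30 = 1 remainder 24; since the remainder is 24, round up to i = 2. First occurrence in the window: #3 on 2043-09-25 (2×30 = 60 days in).
2045-03-24 is 606 days after the start; 606 ÷ 30 = 20 remainder 6. Last occurrence in the window: #21 on 2045-03-18.
Occurrences #3 through #21: 19 in total.

19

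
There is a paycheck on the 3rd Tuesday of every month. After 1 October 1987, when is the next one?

20 October 1987

October 1987 starts on a Thursday; its first Tuesday is the 6th, so the 3rd Tuesday is the 20th — 20 October 1987.
20 October 1987 is after 1 October 1987, so that is the next one.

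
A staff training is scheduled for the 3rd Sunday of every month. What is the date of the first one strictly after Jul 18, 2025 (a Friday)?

Jul 2025 starts on a Tuesday; its first Sunday is the 6th, so the 3rd Sunday is the 20th — Jul 20, 2025.
Jul 20, 2025 is after Jul 18, 2025, so that is the next one.

Jul 20, 2025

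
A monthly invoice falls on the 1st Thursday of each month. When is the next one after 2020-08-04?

2020-08-06

August 2020 starts on a Saturday, so its 1st Thursday is 2020-08-06 (5 days in).
2020-08-06 is after 2020-08-04, so that is the next one.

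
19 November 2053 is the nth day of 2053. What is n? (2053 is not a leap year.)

Days in months before November: 31 + 28 + 31 + 30 + 31 + 30 + 31 + 31 + 30 + 31 = 304.
Plus 19 days into November → day 323.

323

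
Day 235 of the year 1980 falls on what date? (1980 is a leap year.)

Jan has 31 days (235 − 31 = 204 remain).
Feb has 29 days (204 − 29 = 175 remain).
Mar has 31 days (175 − 31 = 144 remain).
Apr has 30 days (144 − 30 = 114 remain).
May has 31 days (114 − 31 = 83 remain).
Jun has 30 days (83 − 30 = 53 remain).
Jul has 31 days (53 − 31 = 22 remain).
22 into Aug → Aug 22.

Aug 22, 1980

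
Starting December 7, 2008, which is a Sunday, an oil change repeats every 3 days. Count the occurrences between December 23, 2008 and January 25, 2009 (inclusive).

Occurrences land 3·i days after December 7, 2008 for i = 0, 1, 2, …
December 23, 2008 is 16 days after the start; 16 ÷ 3 = 5 remainder 1; since the remainder is 1, round up to i = 6. First occurrence in the window: #7 on December 25, 2008 (6×3 = 18 days in).
January 25, 2009 is 49 days after the start; 49 ÷ 3 = 16 remainder 1. Last occurrence in the window: #17 on January 24, 2009.
Occurrences #7 through #17: 11 in total.

11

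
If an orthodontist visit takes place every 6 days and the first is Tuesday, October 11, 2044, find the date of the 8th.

The 8th occurrence is 7 intervals after the first: 7 × 6 = 42 days after October 11, 2044.
October has 31 days — 20 days to the end of October leaves 22.
22 days into November → November 22, 2044.

November 22, 2044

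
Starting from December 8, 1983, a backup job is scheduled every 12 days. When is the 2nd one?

The 2nd occurrence is 1 interval after the first: 1 × 12 = 12 days after December 8, 1983.
12 days later is December 20, 1983.

December 20, 1983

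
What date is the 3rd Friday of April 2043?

April 2043 begins on a Wednesday, so the first Friday is April 3 (2 days later).
The 3rd Friday is 2 weeks later: 3 + 14 = 17.

April 17, 2043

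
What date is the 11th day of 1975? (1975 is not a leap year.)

11 January 1975

11 into January → January 11.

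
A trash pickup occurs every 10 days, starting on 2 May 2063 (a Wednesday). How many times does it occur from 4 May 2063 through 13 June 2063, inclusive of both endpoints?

Occurrences land 10·i days after 2 May 2063 for i = 0, 1, 2, …
4 May 2063 is 2 days after the start; 2 ÷ 10 = 0 remainder 2; since the remainder is 2, round up to i = 1. First occurrence in the window: #2 on 12 May 2063 (1×10 = 10 days in).
13 June 2063 is 42 days after the start; 42 ÷ 10 = 4 remainder 2. Last occurrence in the window: #5 on 11 June 2063.
Occurrences #2 through #5: 4 in total.

4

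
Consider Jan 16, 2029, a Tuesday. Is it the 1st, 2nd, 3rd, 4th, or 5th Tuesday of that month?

3rd

Day 16 falls in week ⌈16/7⌉ of the month.
Days 1–7 hold the 1st Tuesday, 8–14 the 2nd, 15–21 the 3rd, 22–28 the 4th, 29–31 the 5th.
16 is in the range for the 3rd.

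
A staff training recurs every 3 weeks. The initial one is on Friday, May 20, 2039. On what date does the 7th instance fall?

September 23, 2039

The 7th occurrence is 6 intervals after the first: 6 × 21 = 126 days after May 20, 2039.
May has 31 days — 11 days to the end of May leaves 115.
June has 30 days (85 left).
July has 31 days (54 left).
August has 31 days (23 left).
23 days into September → September 23, 2039.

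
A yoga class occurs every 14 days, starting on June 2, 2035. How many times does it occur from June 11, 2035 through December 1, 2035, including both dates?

13

Occurrences land 14·i days after June 2, 2035 for i = 0, 1, 2, …
June 11, 2035 is 9 days after the start; 9 ÷ 14 = 0 remainder 9; since the remainder is 9, round up to i = 1. First occurrence in the window: #2 on June 16, 2035 (1×14 = 14 days in).
December 1, 2035 is 182 days after the start; 182 ÷ 14 = 13 remainder 0. Last occurrence in the window: #14 on December 1, 2035.
Occurrences #2 through #14: 13 in total.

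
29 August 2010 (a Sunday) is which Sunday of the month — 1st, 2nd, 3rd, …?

5th

Day 29 falls in week ⌈29/7⌉ of the month.
Days 1–7 hold the 1st Sunday, 8–14 the 2nd, 15–21 the 3rd, 22–28 the 4th, 29–31 the 5th.
29 is in the range for the 5th.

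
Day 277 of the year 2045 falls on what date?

January has 31 days (277 − 31 = 246 remain).
February has 28 days (246 − 28 = 218 remain).
March has 31 days (218 − 31 = 187 remain).
April has 30 days (187 − 30 = 157 remain).
May has 31 days (157 − 31 = 126 remain).
June has 30 days (126 − 30 = 96 remain).
July has 31 days (96 − 31 = 65 remain).
August has 31 days (65 − 31 = 34 remain).
September has 30 days (34 − 30 = 4 remain).
4 into October → October 4.

October 4, 2045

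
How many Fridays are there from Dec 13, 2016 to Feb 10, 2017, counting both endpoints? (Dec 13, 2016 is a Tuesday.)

Dec 13, 2016 is a Tuesday; the first Friday on or after it is Dec 16, 2016 (3 days later).
From Dec 16, 2016 to Feb 10, 2017: 15 + 31 + 10 = 56 days (rest of Dec, Jan, Feb).
56 ÷ 7 = 8 full weeks with remainder 0, so 8 more Fridays after the first → 9.

9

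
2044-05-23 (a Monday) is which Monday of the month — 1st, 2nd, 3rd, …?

Day 23 falls in week ⌈23/7⌉ of the month.
Days 1–7 hold the 1st Monday, 8–14 the 2nd, 15–21 the 3rd, 22–28 the 4th, 29–31 the 5th.
23 is in the range for the 4th.

4th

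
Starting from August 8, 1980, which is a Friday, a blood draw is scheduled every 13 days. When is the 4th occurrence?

The 4th occurrence is 3 intervals after the first: 3 × 13 = 39 days after August 8, 1980.
August has 31 days — 23 days to the end of August leaves 16.
16 days into September → September 16, 1980.

September 16, 1980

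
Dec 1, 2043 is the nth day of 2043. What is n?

Days in months before Dec: 31 + 28 + 31 + 30 + 31 + 30 + 31 + 31 + 30 + 31 + 30 = 334.
Plus 1 day into Dec → day 335.

335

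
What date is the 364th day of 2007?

January has 31 days (364 − 31 = 333 remain).
February has 28 days (333 − 28 = 305 remain).
March has 31 days (305 − 31 = 274 remain).
April has 30 days (274 − 30 = 244 remain).
May has 31 days (244 − 31 = 213 remain).
June has 30 days (213 − 30 = 183 remain).
July has 31 days (183 − 31 = 152 remain).
August has 31 days (152 − 31 = 121 remain).
September has 30 days (121 − 30 = 91 remain).
October has 31 days (91 − 31 = 60 remain).
November has 30 days (60 − 30 = 30 remain).
30 into December → December 30.

December 30, 2007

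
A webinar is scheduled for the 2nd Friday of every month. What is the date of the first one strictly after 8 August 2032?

August 2032 starts on a Sunday; its first Friday is the 6th, so the 2nd Friday is the 13th — 13 August 2032.
13 August 2032 is after 8 August 2032, so that is the next one.

13 August 2032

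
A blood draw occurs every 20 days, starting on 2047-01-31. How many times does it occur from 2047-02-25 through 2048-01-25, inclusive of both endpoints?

16

Occurrences land 20·i days after 2047-01-31 for i = 0, 1, 2, …
2047-02-25 is 25 days after the start; 25 ÷ 20 = 1 remainder 5; since the remainder is 5, round up to i = 2. First occurrence in the window: #3 on 2047-03-12 (2×20 = 40 days in).
2048-01-25 is 359 days after the start; 359 ÷ 20 = 17 remainder 19. Last occurrence in the window: #18 on 2048-01-06.
Occurrences #3 through #18: 16 in total.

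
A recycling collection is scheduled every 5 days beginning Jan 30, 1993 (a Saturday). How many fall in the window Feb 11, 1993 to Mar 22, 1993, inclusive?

8

Occurrences land 5·i days after Jan 30, 1993 for i = 0, 1, 2, …
Feb 11, 1993 is 12 days after the start; 12 ÷ 5 = 2 remainder 2; since the remainder is 2, round up to i = 3. First occurrence in the window: #4 on Feb 14, 1993 (3×5 = 15 days in).
Mar 22, 1993 is 51 days after the start; 51 ÷ 5 = 10 remainder 1. Last occurrence in the window: #11 on Mar 21, 1993.
Occurrences #4 through #11: 8 in total.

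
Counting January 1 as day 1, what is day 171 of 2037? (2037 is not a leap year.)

January has 31 days (171 − 31 = 140 remain).
February has 28 days (140 − 28 = 112 remain).
March has 31 days (112 − 31 = 81 remain).
April has 30 days (81 − 30 = 51 remain).
May has 31 days (51 − 31 = 20 remain).
20 into June → June 20.

20 June 2037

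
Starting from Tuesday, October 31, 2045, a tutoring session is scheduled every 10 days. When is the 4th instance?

The 4th occurrence is 3 intervals after the first: 3 × 10 = 30 days after October 31, 2045.
October has 31 days — 0 days to the end of October leaves 30.
30 days into November → November 30, 2045.

November 30, 2045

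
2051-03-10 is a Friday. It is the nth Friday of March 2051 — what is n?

2nd

Day 10 falls in week ⌈10/7⌉ of the month.
Days 1–7 hold the 1st Friday, 8–14 the 2nd, 15–21 the 3rd, 22–28 the 4th, 29–31 the 5th.
10 is in the range for the 2nd.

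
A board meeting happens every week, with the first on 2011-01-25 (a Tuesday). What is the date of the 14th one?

2011-04-26

The 14th occurrence is 13 intervals after the first: 13 × 7 = 91 days after 2011-01-25.
January has 31 days — 6 days to the end of January leaves 85.
February has 28 days (57 left).
March has 31 days (26 left).
26 days into April → 2011-04-26.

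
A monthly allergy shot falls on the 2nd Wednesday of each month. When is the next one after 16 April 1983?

11 May 1983

April 1983 starts on a Friday; its first Wednesday is the 6th, so the 2nd Wednesday is the 13th — 13 April 1983.
That is not after 16 April 1983, so look at May 1983.
May 1983 starts on a Sunday; its first Wednesday is the 4th, so the 2nd Wednesday is the 11th — 11 May 1983.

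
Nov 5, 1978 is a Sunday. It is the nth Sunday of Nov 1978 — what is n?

1st

Day 5 falls in week ⌈5/7⌉ of the month.
Days 1–7 hold the 1st Sunday, 8–14 the 2nd, 15–21 the 3rd, 22–28 the 4th, 29–31 the 5th.
5 is in the range for the 1st.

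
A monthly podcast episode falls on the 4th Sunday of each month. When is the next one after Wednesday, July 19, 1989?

July 23, 1989

July 1989 starts on a Saturday; its first Sunday is the 2nd, so the 4th Sunday is the 23rd — July 23, 1989.
July 23, 1989 is after July 19, 1989, so that is the next one.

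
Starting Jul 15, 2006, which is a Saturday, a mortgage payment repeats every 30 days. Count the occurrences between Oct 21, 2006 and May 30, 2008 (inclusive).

Occurrences land 30·i days after Jul 15, 2006 for i = 0, 1, 2, …
Oct 21, 2006 is 98 days after the start; 98 ÷ 30 = 3 remainder 8; since the remainder is 8, round up to i = 4. First occurrence in the window: #5 on Nov 12, 2006 (4×30 = 120 days in).
May 30, 2008 is 685 days after the start; 685 ÷ 30 = 22 remainder 25. Last occurrence in the window: #23 on May 5, 2008.
Occurrences #5 through #23: 19 in total.

19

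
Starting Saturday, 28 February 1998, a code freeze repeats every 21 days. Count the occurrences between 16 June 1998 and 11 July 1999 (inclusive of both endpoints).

Occurrences land 21·i days after 28 February 1998 for i = 0, 1, 2, …
16 June 1998 is 108 days after the start; 108 ÷ 21 = 5 remainder 3; since the remainder is 3, round up to i = 6. First occurrence in the window: #7 on 4 July 1998 (6×21 = 126 days in).
11 July 1999 is 498 days after the start; 498 ÷ 21 = 23 remainder 15. Last occurrence in the window: #24 on 26 June 1999.
Occurrences #7 through #24: 18 in total.

18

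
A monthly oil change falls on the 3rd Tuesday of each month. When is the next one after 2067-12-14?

December 2067 starts on a Thursday; its first Tuesday is the 6th, so the 3rd Tuesday is the 20th — 2067-12-20.
2067-12-20 is after 2067-12-14, so that is the next one.

2067-12-20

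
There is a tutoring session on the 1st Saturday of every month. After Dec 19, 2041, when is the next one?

Jan 4, 2042

Dec 2041 starts on a Sunday, so its 1st Saturday is Dec 7, 2041 (6 days in).
That is not after Dec 19, 2041, so look at Jan 2042.
Jan 2042 starts on a Wednesday, so its 1st Saturday is Jan 4, 2042 (3 days in).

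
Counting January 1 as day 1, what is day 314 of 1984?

January has 31 days (314 − 31 = 283 remain).
February has 29 days (283 − 29 = 254 remain).
March has 31 days (254 − 31 = 223 remain).
April has 30 days (223 − 30 = 193 remain).
May has 31 days (193 − 31 = 162 remain).
June has 30 days (162 − 30 = 132 remain).
July has 31 days (132 − 31 = 101 remain).
August has 31 days (101 − 31 = 70 remain).
September has 30 days (70 − 30 = 40 remain).
October has 31 days (40 − 31 = 9 remain).
9 into November → November 9.

November 9, 1984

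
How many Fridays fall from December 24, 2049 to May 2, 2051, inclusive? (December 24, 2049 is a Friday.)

71

December 24, 2049 is a Friday; the first Friday on or after it is December 24, 2049.
From December 24, 2049 to May 2, 2051: 7 + 365 + 122 = 494 days (rest of 2049, 2050, to May 2, 2051 in 2051).
494 ÷ 7 = 70 full weeks with remainder 4, so 70 more Fridays after the first → 71.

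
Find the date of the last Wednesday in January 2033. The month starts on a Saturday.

January 2033 begins on a Saturday, so the first Wednesday is January 5 (4 days later).
January 2033 has 31 days. Adding weeks: 5, 12, 19, 26 — the last one ≤ 31 is the 26th.

2033-01-26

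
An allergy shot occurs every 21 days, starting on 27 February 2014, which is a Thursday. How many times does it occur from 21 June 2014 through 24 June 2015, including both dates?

Occurrences land 21·i days after 27 February 2014 for i = 0, 1, 2, …
21 June 2014 is 114 days after the start; 114 ÷ 21 = 5 remainder 9; since the remainder is 9, round up to i = 6. First occurrence in the window: #7 on 3 July 2014 (6×21 = 126 days in).
24 June 2015 is 482 days after the start; 482 ÷ 21 = 22 remainder 20. Last occurrence in the window: #23 on 4 June 2015.
Occurrences #7 through #23: 17 in total.

17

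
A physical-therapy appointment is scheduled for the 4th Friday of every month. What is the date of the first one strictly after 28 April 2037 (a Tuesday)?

April 2037 starts on a Wednesday; its first Friday is the 3rd, so the 4th Friday is the 24th — 24 April 2037.
That is not after 28 April 2037, so look at May 2037.
May 2037 starts on a Friday; its first Friday is the 1st, so the 4th Friday is the 22nd — 22 May 2037.

22 May 2037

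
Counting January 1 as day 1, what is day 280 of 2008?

January has 31 days (280 − 31 = 249 remain).
February has 29 days (249 − 29 = 220 remain).
March has 31 days (220 − 31 = 189 remain).
April has 30 days (189 − 30 = 159 remain).
May has 31 days (159 − 31 = 128 remain).
June has 30 days (128 − 30 = 98 remain).
July has 31 days (98 − 31 = 67 remain).
August has 31 days (67 − 31 = 36 remain).
September has 30 days (36 − 30 = 6 remain).
6 into October → October 6.

October 6, 2008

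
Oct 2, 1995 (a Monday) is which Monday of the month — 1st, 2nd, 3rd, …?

1st

Day 2 falls in week ⌈2/7⌉ of the month.
Days 1–7 hold the 1st Monday, 8–14 the 2nd, 15–21 the 3rd, 22–28 the 4th, 29–31 the 5th.
2 is in the range for the 1st.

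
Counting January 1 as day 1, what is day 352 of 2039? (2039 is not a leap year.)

January has 31 days (352 − 31 = 321 remain).
February has 28 days (321 − 28 = 293 remain).
March has 31 days (293 − 31 = 262 remain).
April has 30 days (262 − 30 = 232 remain).
May has 31 days (232 − 31 = 201 remain).
June has 30 days (201 − 30 = 171 remain).
July has 31 days (171 − 31 = 140 remain).
August has 31 days (140 − 31 = 109 remain).
September has 30 days (109 − 30 = 79 remain).
October has 31 days (79 − 31 = 48 remain).
November has 30 days (48 − 30 = 18 remain).
18 into December → December 18.

2039-12-18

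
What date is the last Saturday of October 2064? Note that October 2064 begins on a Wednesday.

October 2064 begins on a Wednesday, so the first Saturday is October 4 (3 days later).
October 2064 has 31 days. Adding weeks: 4, 11, 18, 25 — the last one ≤ 31 is the 25th.

October 25, 2064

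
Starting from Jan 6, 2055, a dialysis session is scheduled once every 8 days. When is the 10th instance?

The 10th occurrence is 9 intervals after the first: 9 × 8 = 72 days after Jan 6, 2055.
Jan has 31 days — 25 days to the end of Jan leaves 47.
Feb has 28 days (19 left).
19 days into Mar → Mar 19, 2055.

Mar 19, 2055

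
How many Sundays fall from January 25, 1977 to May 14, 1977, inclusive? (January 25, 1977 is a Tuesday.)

January 25, 1977 is a Tuesday; the first Sunday on or after it is January 30, 1977 (5 days later).
From January 30, 1977 to May 14, 1977: 1 + 28 + 31 + 30 + 14 = 104 days (rest of January, February, March, April, May).
104 ÷ 7 = 14 full weeks with remainder 6, so 14 more Sundays after the first → 15.

15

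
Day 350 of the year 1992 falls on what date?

January has 31 days (350 − 31 = 319 remain).
February has 29 days (319 − 29 = 290 remain).
March has 31 days (290 − 31 = 259 remain).
April has 30 days (259 − 30 = 229 remain).
May has 31 days (229 − 31 = 198 remain).
June has 30 days (198 − 30 = 168 remain).
July has 31 days (168 − 31 = 137 remain).
August has 31 days (137 − 31 = 106 remain).
September has 30 days (106 − 30 = 76 remain).
October has 31 days (76 − 31 = 45 remain).
November has 30 days (45 − 30 = 15 remain).
15 into December → December 15.

15 December 1992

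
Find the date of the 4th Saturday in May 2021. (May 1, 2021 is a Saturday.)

2021-05-22

May 2021 begins on a Saturday, so the first Saturday is May 1.
The 4th Saturday is 3 weeks later: 1 + 21 = 22.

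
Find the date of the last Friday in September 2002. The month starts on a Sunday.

September 27, 2002

September 2002 begins on a Sunday, so the first Friday is September 6 (5 days later).
September 2002 has 30 days. Adding weeks: 6, 13, 20, 27 — the last one ≤ 30 is the 27th.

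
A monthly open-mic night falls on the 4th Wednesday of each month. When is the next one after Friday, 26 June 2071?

June 2071 starts on a Monday; its first Wednesday is the 3rd, so the 4th Wednesday is the 24th — 24 June 2071.
That is not after 26 June 2071, so look at July 2071.
July 2071 starts on a Wednesday; its first Wednesday is the 1st, so the 4th Wednesday is the 22nd — 22 July 2071.

22 July 2071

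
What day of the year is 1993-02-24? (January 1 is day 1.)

55

Days in months before February: 31 = 31.
Plus 24 days into February → day 55.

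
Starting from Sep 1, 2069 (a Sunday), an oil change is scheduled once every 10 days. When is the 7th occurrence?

Oct 31, 2069

The 7th occurrence is 6 intervals after the first: 6 × 10 = 60 days after Sep 1, 2069.
Sep has 30 days — 29 days to the end of Sep leaves 31.
31 days into Oct → Oct 31, 2069.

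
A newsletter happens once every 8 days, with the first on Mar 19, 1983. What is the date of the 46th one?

Mar 13, 1984

The 46th occurrence is 45 intervals after the first: 45 × 8 = 360 days after Mar 19, 1983.
Mar has 31 days — 12 days to the end of Mar leaves 348.
Apr has 30 days (318 left).
May has 31 days (287 left).
Jun has 30 days (257 left).
Jul has 31 days (226 left).
Aug has 31 days (195 left).
Sep has 30 days (165 left).
Oct has 31 days (134 left).
Nov has 30 days (104 left).
Dec has 31 days (73 left).
Jan has 31 days (42 left).
Feb has 29 days (13 left).
13 days into Mar → Mar 13, 1984.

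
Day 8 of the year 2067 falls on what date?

8 into January → January 8.

2067-01-08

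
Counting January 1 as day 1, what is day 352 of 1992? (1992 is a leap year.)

Dec 17, 1992

Jan has 31 days (352 − 31 = 321 remain).
Feb has 29 days (321 − 29 = 292 remain).
Mar has 31 days (292 − 31 = 261 remain).
Apr has 30 days (261 − 30 = 231 remain).
May has 31 days (231 − 31 = 200 remain).
Jun has 30 days (200 − 30 = 170 remain).
Jul has 31 days (170 − 31 = 139 remain).
Aug has 31 days (139 − 31 = 108 remain).
Sep has 30 days (108 − 30 = 78 remain).
Oct has 31 days (78 − 31 = 47 remain).
Nov has 30 days (47 − 30 = 17 remain).
17 into Dec → Dec 17.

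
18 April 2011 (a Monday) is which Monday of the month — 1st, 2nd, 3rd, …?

Day 18 falls in week ⌈18/7⌉ of the month.
Days 1–7 hold the 1st Monday, 8–14 the 2nd, 15–21 the 3rd, 22–28 the 4th, 29–31 the 5th.
18 is in the range for the 3rd.

3rd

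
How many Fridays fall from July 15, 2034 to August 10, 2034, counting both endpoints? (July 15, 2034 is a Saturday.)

July 15, 2034 is a Saturday; the first Friday on or after it is July 21, 2034 (6 days later).
From July 21, 2034 to August 10, 2034: 10 + 10 = 20 days (rest of July, August).
20 ÷ 7 = 2 full weeks with remainder 6, so 2 more Fridays after the first → 3.

3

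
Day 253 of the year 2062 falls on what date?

January has 31 days (253 − 31 = 222 remain).
February has 28 days (222 − 28 = 194 remain).
March has 31 days (194 − 31 = 163 remain).
April has 30 days (163 − 30 = 133 remain).
May has 31 days (133 − 31 = 102 remain).
June has 30 days (102 − 30 = 72 remain).
July has 31 days (72 − 31 = 41 remain).
August has 31 days (41 − 31 = 10 remain).
10 into September → September 10.

10 September 2062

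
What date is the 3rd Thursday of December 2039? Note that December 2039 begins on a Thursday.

December 2039 begins on a Thursday, so the first Thursday is December 1.
The 3rd Thursday is 2 weeks later: 1 + 14 = 15.

2039-12-15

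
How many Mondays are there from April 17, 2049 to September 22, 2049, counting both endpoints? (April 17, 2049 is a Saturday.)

23

April 17, 2049 is a Saturday; the first Monday on or after it is April 19, 2049 (2 days later).
From April 19, 2049 to September 22, 2049: 11 + 31 + 30 + 31 + 31 + 22 = 156 days (rest of April, May, June, July, August, September).
156 ÷ 7 = 22 full weeks with remainder 2, so 22 more Mondays after the first → 23.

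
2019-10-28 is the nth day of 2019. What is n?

Days in months before October: 31 + 28 + 31 + 30 + 31 + 30 + 31 + 31 + 30 = 273.
Plus 28 days into October → day 301.

301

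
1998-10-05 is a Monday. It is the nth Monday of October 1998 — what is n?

1st

Day 5 falls in week ⌈5/7⌉ of the month.
Days 1–7 hold the 1st Monday, 8–14 the 2nd, 15–21 the 3rd, 22–28 the 4th, 29–31 the 5th.
5 is in the range for the 1st.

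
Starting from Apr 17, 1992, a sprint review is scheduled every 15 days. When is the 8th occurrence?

The 8th occurrence is 7 intervals after the first: 7 × 15 = 105 days after Apr 17, 1992.
Apr has 30 days — 13 days to the end of Apr leaves 92.
May has 31 days (61 left).
Jun has 30 days (31 left).
31 days into Jul → Jul 31, 1992.

Jul 31, 1992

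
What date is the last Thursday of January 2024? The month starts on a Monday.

January 25, 2024

January 2024 begins on a Monday, so the first Thursday is January 4 (3 days later).
January 2024 has 31 days. Adding weeks: 4, 11, 18, 25 — the last one ≤ 31 is the 25th.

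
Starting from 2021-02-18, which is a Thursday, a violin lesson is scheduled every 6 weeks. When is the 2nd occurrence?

2021-04-01

The 2nd occurrence is 1 interval after the first: 1 × 42 = 42 days after 2021-02-18.
February has 28 days — 10 days to the end of February leaves 32.
March has 31 days (1 left).
1 day into April → 2021-04-01.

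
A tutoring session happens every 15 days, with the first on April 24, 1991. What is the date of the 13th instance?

The 13th occurrence is 12 intervals after the first: 12 × 15 = 180 days after April 24, 1991.
April has 30 days — 6 days to the end of April leaves 174.
May has 31 days (143 left).
June has 30 days (113 left).
July has 31 days (82 left).
August has 31 days (51 left).
September has 30 days (21 left).
21 days into October → October 21, 1991.

October 21, 1991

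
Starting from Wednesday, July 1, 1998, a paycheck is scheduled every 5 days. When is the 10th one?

August 15, 1998

The 10th occurrence is 9 intervals after the first: 9 × 5 = 45 days after July 1, 1998.
July has 31 days — 30 days to the end of July leaves 15.
15 days into August → August 15, 1998.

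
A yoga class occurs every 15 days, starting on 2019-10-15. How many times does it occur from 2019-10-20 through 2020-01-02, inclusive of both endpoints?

Occurrences land 15·i days after 2019-10-15 for i = 0, 1, 2, …
2019-10-20 is 5 days after the start; 5 ÷ 15 = 0 remainder 5; since the remainder is 5, round up to i = 1. First occurrence in the window: #2 on 2019-10-30 (1×15 = 15 days in).
2020-01-02 is 79 days after the start; 79 ÷ 15 = 5 remainder 4. Last occurrence in the window: #6 on 2019-12-29.
Occurrences #2 through #6: 5 in total.

5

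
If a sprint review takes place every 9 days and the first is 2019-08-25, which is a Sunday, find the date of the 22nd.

The 22nd occurrence is 21 intervals after the first: 21 × 9 = 189 days after 2019-08-25.
August has 31 days — 6 days to the end of August leaves 183.
September has 30 days (153 left).
October has 31 days (122 left).
November has 30 days (92 left).
December has 31 days (61 left).
January has 31 days (30 left).
February has 29 days (1 left).
1 day into March → 2020-03-01.

2020-03-01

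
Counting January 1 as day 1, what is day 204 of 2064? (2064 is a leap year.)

January has 31 days (204 − 31 = 173 remain).
February has 29 days (173 − 29 = 144 remain).
March has 31 days (144 − 31 = 113 remain).
April has 30 days (113 − 30 = 83 remain).
May has 31 days (83 − 31 = 52 remain).
June has 30 days (52 − 30 = 22 remain).
22 into July → July 22.

22 July 2064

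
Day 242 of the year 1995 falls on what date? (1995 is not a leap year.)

January has 31 days (242 − 31 = 211 remain).
February has 28 days (211 − 28 = 183 remain).
March has 31 days (183 − 31 = 152 remain).
April has 30 days (152 − 30 = 122 remain).
May has 31 days (122 − 31 = 91 remain).
June has 30 days (91 − 30 = 61 remain).
July has 31 days (61 − 31 = 30 remain).
30 into August → August 30.

30 August 1995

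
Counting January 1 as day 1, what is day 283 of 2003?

October 10, 2003

January has 31 days (283 − 31 = 252 remain).
February has 28 days (252 − 28 = 224 remain).
March has 31 days (224 − 31 = 193 remain).
April has 30 days (193 − 30 = 163 remain).
May has 31 days (163 − 31 = 132 remain).
June has 30 days (132 − 30 = 102 remain).
July has 31 days (102 − 31 = 71 remain).
August has 31 days (71 − 31 = 40 remain).
September has 30 days (40 − 30 = 10 remain).
10 into October → October 10.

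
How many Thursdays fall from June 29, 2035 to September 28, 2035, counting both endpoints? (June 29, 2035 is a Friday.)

13

June 29, 2035 is a Friday; the first Thursday on or after it is July 5, 2035 (6 days later).
From July 5, 2035 to September 28, 2035: 26 + 31 + 28 = 85 days (rest of July, August, September).
85 ÷ 7 = 12 full weeks with remainder 1, so 12 more Thursdays after the first → 13.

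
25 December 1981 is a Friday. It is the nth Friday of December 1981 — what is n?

4th

Day 25 falls in week ⌈25/7⌉ of the month.
Days 1–7 hold the 1st Friday, 8–14 the 2nd, 15–21 the 3rd, 22–28 the 4th, 29–31 the 5th.
25 is in the range for the 4th.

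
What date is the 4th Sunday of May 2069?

The first Sunday of May 2069 is May 5.
The 4th Sunday is 3 weeks later: 5 + 21 = 26.

2069-05-26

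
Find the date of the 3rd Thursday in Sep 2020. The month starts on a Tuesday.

Sep 2020 begins on a Tuesday, so the first Thursday is Sep 3 (2 days later).
The 3rd Thursday is 2 weeks later: 3 + 14 = 17.

Sep 17, 2020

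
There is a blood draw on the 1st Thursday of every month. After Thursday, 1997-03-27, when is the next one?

March 1997 starts on a Saturday, so its 1st Thursday is 1997-03-06 (5 days in).
That is not after 1997-03-27, so look at April 1997.
April 1997 starts on a Tuesday, so its 1st Thursday is 1997-04-03 (2 days in).

1997-04-03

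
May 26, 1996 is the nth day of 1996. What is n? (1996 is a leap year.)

Days in months before May: 31 + 29 + 31 + 30 = 121.
Plus 26 days into May → day 147.

147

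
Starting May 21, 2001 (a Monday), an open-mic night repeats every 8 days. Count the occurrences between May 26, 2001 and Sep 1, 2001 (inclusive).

Occurrences land 8·i days after May 21, 2001 for i = 0, 1, 2, …
May 26, 2001 is 5 days after the start; 5 ÷ 8 = 0 remainder 5; since the remainder is 5, round up to i = 1. First occurrence in the window: #2 on May 29, 2001 (1×8 = 8 days in).
Sep 1, 2001 is 103 days after the start; 103 ÷ 8 = 12 remainder 7. Last occurrence in the window: #13 on Aug 25, 2001.
Occurrences #2 through #13: 12 in total.

12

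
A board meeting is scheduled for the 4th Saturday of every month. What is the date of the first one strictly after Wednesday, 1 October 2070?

October 2070 starts on a Wednesday; its first Saturday is the 4th, so the 4th Saturday is the 25th — 25 October 2070.
25 October 2070 is after 1 October 2070, so that is the next one.

25 October 2070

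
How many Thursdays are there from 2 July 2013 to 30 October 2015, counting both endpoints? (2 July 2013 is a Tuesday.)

122

2 July 2013 is a Tuesday; the first Thursday on or after it is 4 July 2013 (2 days later).
From 4 July 2013 to 30 October 2015: 180 + 365 + 303 = 848 days (rest of 2013, 2014, to 30 October 2015 in 2015).
848 ÷ 7 = 121 full weeks with remainder 1, so 121 more Thursdays after the first → 122.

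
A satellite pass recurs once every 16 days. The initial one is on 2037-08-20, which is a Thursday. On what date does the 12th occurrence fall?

2038-02-12

The 12th occurrence is 11 intervals after the first: 11 × 16 = 176 days after 2037-08-20.
August has 31 days — 11 days to the end of August leaves 165.
September has 30 days (135 left).
October has 31 days (104 left).
November has 30 days (74 left).
December has 31 days (43 left).
January has 31 days (12 left).
12 days into February → 2038-02-12.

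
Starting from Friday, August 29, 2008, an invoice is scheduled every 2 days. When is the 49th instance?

The 49th occurrence is 48 intervals after the first: 48 × 2 = 96 days after August 29, 2008.
August has 31 days — 2 days to the end of August leaves 94.
September has 30 days (64 left).
October has 31 days (33 left).
November has 30 days (3 left).
3 days into December → December 3, 2008.

December 3, 2008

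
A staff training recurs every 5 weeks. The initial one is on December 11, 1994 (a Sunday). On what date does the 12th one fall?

The 12th occurrence is 11 intervals after the first: 11 × 35 = 385 days after December 11, 1994.
December has 31 days — 20 days to the end of December leaves 365.
January has 31 days (334 left).
February has 28 days (306 left).
March has 31 days (275 left).
April has 30 days (245 left).
May has 31 days (214 left).
June has 30 days (184 left).
July has 31 days (153 left).
August has 31 days (122 left).
September has 30 days (92 left).
October has 31 days (61 left).
November has 30 days (31 left).
31 days into December → December 31, 1995.

December 31, 1995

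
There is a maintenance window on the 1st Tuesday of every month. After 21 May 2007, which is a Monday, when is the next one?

May 2007 starts on a Tuesday, so its 1st Tuesday is 1 May 2007.
That is not after 21 May 2007, so look at June 2007.
June 2007 starts on a Friday, so its 1st Tuesday is 5 June 2007 (4 days in).

5 June 2007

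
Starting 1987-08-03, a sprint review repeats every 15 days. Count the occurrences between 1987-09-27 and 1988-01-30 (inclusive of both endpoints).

Occurrences land 15·i days after 1987-08-03 for i = 0, 1, 2, …
1987-09-27 is 55 days after the start; 55 ÷ 15 = 3 remainder 10; since the remainder is 10, round up to i = 4. First occurrence in the window: #5 on 1987-10-02 (4×15 = 60 days in).
1988-01-30 is 180 days after the start; 180 ÷ 15 = 12 remainder 0. Last occurrence in the window: #13 on 1988-01-30.
Occurrences #5 through #13: 9 in total.

9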